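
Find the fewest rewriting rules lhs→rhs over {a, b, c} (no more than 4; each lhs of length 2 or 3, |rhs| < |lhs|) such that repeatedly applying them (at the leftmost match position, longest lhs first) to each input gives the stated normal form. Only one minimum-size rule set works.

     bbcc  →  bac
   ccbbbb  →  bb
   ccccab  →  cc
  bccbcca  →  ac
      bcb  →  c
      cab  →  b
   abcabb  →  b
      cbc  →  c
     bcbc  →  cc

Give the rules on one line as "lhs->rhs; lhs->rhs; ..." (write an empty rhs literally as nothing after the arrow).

ab->c; bc->a; ca->; cb->

  | bbcc => bac
  | ccbbbb => cbbb => bb
  | ccccab => cccb => cc
  | bccbcca => acbcca => acca => ac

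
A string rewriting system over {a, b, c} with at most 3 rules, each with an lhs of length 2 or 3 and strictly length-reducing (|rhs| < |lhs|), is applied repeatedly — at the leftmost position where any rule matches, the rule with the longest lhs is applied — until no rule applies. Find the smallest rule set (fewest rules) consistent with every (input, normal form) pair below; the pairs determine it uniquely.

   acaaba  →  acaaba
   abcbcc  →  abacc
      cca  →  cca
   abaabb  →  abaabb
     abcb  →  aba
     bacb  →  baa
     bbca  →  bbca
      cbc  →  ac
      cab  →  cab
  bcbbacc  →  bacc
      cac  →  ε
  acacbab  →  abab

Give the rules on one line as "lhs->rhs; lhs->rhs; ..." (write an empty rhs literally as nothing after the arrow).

  | acaaba
  | abcbcc => abacc
  | cca
  | abaabb

cac->; cb->a; cbb->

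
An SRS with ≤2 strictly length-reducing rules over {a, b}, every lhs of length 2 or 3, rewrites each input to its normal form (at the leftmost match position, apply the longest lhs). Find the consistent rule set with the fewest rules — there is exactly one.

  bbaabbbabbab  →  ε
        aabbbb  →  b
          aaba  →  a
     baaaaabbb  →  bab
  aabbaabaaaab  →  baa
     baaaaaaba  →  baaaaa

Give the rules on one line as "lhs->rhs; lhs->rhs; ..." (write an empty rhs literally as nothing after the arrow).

  | bbaabbbabbab => aabbbabbab => bbabbab => abbab => aab => ε
  | aabbbb => bbb => b
  | aaba => a
  | baaaaabbb => baaabb => bab

aab->; bb->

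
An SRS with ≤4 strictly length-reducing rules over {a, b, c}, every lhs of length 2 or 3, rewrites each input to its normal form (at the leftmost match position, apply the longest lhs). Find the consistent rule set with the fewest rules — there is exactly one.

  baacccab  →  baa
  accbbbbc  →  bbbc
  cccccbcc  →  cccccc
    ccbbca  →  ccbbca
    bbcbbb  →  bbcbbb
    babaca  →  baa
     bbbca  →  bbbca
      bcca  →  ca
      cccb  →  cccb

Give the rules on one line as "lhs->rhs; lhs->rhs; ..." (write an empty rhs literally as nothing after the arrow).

  | baacccab => baaccab => baacab => baaab => baa
  | accbbbbc => acbbbbc => abbbbc => bbbc
  | cccccbcc => cccccc
  | ccbbca

ab->; ac->a; bcc->c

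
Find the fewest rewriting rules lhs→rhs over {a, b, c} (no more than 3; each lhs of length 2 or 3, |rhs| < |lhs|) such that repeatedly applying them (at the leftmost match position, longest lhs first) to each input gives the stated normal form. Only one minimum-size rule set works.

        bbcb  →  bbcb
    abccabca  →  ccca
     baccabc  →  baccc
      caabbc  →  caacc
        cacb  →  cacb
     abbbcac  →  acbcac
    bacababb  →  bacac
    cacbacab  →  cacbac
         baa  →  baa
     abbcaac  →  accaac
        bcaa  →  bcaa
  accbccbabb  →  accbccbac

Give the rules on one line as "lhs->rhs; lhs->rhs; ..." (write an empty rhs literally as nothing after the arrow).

  | bbcb
  | abccabca => ccabca => ccca
  | baccabc => baccc
  | caabbc => caacc

ab->; abb->ac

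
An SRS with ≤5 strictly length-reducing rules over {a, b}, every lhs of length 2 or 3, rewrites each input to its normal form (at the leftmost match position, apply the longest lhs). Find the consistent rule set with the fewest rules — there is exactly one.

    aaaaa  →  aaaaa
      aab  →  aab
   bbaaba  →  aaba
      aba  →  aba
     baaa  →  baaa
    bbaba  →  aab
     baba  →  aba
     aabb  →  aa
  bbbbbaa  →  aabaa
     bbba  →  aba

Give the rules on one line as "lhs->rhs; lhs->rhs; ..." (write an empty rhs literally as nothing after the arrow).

  | aaaaa
  | aab
  | bbaaba => ababa => aaba
  | aba

bab->ab; bb->; bba->ab; bbb->ab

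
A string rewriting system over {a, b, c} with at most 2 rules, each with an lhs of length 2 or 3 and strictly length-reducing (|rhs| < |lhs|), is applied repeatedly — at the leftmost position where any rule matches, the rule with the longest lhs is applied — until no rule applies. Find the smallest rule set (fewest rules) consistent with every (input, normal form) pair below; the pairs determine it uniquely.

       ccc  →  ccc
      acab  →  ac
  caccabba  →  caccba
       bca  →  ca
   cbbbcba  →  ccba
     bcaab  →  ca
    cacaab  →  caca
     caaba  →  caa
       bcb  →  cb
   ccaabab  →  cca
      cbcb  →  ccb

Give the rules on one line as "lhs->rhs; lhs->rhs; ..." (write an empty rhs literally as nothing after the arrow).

  | ccc
  | acab => ac
  | caccabba => caccba
  | bca => ca

ab->; bc->c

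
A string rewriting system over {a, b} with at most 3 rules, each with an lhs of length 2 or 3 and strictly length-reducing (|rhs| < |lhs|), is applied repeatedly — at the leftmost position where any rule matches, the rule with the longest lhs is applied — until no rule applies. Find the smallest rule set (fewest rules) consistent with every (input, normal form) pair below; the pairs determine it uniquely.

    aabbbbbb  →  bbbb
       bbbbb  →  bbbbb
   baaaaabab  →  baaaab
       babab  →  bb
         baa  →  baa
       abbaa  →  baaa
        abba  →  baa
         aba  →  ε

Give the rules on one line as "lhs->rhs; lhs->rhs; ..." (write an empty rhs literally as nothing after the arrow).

  | aabbbbbb => ababbbb => bbbb
  | bbbbb
  | baaaaabab => baaaab
  | babab => bb

aba->; abb->ba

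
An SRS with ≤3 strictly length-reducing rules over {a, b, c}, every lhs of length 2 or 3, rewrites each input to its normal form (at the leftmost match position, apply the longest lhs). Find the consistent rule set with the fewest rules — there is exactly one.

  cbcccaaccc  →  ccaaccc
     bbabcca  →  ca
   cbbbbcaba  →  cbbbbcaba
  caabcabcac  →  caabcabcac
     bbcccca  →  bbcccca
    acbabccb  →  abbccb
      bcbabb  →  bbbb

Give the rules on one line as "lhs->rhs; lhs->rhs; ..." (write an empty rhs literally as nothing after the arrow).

  | cbcccaaccc => ccaaccc
  | bbabcca => cbcca => ca
  | cbbbbcaba
  | caabcabcac

bba->c; cba->b; cbc->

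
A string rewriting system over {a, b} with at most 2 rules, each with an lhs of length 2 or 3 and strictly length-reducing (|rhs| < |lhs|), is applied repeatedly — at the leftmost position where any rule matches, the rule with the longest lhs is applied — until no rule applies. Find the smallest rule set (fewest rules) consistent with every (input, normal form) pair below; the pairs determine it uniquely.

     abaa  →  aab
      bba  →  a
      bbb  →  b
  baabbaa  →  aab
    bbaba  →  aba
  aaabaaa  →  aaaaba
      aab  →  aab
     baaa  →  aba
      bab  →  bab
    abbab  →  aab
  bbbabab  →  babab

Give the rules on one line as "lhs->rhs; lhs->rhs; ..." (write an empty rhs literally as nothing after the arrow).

baa->ab; bb->

  | abaa => aab
  | bba => a
  | bbb => b
  | baabbaa => abbbaa => abaa => aab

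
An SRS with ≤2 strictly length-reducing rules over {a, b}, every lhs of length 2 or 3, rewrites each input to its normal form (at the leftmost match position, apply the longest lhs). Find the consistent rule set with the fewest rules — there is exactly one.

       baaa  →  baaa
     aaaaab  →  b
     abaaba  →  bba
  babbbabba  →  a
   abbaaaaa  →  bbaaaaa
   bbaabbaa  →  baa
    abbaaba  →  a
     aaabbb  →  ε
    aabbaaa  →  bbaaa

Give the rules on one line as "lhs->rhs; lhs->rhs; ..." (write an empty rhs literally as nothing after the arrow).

  | baaa
  | aaaaab => aaaab => aaab => aab => ab => b
  | abaaba => baaba => baba => bba
  | babbbabba => bbbbabba => babba => bbba => a

ab->b; bbb->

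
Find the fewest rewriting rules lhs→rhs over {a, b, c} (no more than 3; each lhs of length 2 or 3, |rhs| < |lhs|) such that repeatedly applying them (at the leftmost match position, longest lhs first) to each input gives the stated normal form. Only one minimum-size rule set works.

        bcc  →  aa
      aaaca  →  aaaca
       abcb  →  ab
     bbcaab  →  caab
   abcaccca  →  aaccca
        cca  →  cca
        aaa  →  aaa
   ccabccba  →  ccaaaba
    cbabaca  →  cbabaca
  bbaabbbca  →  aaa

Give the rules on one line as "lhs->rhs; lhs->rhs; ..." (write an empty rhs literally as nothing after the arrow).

  | bcc => aa
  | aaaca
  | abcb => ab
  | bbcaab => caab

bb->; bc->; bcc->aa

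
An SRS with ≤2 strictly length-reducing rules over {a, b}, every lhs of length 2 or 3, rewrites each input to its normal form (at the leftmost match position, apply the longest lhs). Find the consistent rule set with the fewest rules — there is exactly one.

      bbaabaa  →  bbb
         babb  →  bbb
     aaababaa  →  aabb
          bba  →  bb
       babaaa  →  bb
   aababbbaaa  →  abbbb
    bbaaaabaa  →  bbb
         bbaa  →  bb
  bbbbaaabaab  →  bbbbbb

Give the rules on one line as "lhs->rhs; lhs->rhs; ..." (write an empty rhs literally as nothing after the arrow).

  | bbaabaa => bbabaa => bbbaa => bbba => bbb
  | babb => bbb
  | aaababaa => aabbaa => aabba => aabb
  | bba => bb

aba->b; ba->b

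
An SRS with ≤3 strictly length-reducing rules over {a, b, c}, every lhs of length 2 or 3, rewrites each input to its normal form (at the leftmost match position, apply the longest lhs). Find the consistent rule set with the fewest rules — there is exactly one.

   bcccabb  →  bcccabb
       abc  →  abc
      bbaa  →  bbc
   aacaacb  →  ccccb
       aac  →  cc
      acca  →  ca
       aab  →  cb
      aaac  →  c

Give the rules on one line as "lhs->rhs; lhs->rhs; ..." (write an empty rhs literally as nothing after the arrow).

  | bcccabb
  | abc
  | bbaa => bbc
  | aacaacb => ccaacb => ccccb

aa->c; ac->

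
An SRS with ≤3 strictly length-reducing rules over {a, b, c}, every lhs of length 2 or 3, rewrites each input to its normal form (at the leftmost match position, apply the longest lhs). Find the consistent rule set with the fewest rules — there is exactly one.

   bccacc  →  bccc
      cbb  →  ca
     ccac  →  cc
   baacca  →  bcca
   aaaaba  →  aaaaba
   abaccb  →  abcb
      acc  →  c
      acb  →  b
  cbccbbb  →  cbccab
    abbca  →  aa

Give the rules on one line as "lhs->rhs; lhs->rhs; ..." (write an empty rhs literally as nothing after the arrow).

ac->; baa->b; bb->a

  | bccacc => bccc
  | cbb => ca
  | ccac => cc
  | baacca => bcca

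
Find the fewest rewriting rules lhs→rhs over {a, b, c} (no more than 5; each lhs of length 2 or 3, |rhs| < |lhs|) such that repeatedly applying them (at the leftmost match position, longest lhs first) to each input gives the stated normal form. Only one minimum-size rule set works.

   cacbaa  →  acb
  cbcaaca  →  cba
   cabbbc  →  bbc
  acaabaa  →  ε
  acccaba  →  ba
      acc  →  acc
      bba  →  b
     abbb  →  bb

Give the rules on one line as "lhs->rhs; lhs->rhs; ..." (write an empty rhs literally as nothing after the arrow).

aa->; ab->; bba->b; ca->a

  | cacbaa => acbaa => acb
  | cbcaaca => cbaaca => cbca => cba
  | cabbbc => abbbc => bbc
  | acaabaa => aaabaa => abaa => aa => ε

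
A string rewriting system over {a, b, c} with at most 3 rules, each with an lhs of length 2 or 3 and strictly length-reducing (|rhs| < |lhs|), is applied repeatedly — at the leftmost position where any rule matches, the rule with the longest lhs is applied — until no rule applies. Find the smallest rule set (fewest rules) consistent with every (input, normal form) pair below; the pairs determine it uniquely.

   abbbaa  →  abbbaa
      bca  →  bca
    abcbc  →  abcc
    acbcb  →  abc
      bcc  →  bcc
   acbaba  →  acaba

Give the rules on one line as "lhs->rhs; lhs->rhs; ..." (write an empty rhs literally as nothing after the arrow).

  | abbbaa
  | bca
  | abcbc => abcc
  | acbcb => accb => abc

cb->c; ccb->bc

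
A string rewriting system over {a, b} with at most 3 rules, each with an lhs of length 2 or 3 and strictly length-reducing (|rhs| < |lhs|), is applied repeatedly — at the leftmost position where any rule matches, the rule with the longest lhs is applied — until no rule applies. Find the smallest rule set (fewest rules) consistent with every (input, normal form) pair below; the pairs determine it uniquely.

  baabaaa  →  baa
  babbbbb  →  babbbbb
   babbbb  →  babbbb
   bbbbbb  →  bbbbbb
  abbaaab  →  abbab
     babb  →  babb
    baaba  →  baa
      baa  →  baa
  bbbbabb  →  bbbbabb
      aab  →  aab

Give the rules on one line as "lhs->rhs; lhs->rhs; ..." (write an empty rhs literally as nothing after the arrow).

aaa->a; aba->a

  | baabaaa => baaaa => baa
  | babbbbb
  | babbbb
  | bbbbbb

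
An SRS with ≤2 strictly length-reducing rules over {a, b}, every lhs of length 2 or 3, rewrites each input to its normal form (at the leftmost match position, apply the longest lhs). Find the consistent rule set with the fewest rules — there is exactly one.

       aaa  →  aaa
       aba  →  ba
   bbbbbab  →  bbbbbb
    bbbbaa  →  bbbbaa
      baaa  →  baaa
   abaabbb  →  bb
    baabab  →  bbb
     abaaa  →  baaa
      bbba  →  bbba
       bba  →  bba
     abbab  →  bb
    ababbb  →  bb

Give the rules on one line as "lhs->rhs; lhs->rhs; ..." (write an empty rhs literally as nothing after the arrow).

ab->b; abb->ab

  | aaa
  | aba => ba
  | bbbbbab => bbbbbb
  | bbbbaa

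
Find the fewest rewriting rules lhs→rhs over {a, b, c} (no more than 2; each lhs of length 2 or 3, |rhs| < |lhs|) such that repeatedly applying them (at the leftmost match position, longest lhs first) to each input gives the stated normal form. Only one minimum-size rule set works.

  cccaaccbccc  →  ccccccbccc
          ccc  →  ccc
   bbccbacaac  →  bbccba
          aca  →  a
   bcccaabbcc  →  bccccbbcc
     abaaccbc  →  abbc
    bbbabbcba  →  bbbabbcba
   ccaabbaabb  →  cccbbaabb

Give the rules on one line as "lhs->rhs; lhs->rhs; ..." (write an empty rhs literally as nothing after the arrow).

ac->; caa->cc

  | cccaaccbccc => ccccccbccc
  | ccc
  | bbccbacaac => bbccbaac => bbccba
  | aca => a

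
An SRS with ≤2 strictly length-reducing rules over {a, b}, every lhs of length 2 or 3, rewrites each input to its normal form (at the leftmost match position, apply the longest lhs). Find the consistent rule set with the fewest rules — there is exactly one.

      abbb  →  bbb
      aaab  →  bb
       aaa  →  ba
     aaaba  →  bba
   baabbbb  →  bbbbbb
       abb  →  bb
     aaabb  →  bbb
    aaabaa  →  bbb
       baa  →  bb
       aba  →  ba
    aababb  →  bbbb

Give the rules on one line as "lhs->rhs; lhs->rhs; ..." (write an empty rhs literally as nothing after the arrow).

  | abbb => bbb
  | aaab => bab => bb
  | aaa => ba
  | aaaba => baba => bba

aa->b; ab->b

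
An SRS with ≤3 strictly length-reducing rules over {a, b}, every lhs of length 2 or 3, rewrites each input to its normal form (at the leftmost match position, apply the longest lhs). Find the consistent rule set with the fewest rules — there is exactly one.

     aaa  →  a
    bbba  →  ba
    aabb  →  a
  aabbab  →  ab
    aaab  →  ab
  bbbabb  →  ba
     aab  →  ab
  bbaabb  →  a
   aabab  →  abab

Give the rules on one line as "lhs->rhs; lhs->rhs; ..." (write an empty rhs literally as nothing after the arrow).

  | aaa => aa => a
  | bbba => ba
  | aabb => abb => a
  | aabbab => abbab => aab => ab

aa->a; bb->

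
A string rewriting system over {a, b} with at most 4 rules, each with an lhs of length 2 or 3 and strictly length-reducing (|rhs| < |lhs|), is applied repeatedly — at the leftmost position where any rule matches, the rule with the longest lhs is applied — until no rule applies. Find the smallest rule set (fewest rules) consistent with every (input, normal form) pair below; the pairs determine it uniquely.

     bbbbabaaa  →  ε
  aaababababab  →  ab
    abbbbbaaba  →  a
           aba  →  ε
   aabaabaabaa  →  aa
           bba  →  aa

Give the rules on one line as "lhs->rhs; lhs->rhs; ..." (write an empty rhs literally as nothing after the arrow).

  | bbbbabaaa => abbabaaa => aaabaaa => baaa => aaa => ε
  | aaababababab => babababab => bbabab => aabab => ab
  | abbbbbaaba => aabbbaaba => aaabaaba => baaba => aaba => a
  | aba => ε

aaa->; aba->; baa->aa; bb->a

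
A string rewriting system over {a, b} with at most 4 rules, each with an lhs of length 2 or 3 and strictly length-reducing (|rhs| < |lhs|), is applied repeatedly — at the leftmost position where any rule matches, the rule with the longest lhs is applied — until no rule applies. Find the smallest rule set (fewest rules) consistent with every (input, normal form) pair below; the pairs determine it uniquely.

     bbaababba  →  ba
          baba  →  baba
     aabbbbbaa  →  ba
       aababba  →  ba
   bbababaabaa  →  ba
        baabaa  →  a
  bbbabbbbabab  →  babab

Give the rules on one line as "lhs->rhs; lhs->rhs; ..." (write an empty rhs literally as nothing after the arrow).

  | bbaababba => aaababba => aababba => babba => baaa => baa => ba
  | baba
  | aabbbbbaa => bbbbbaa => abbbaa => aabaa => baa => ba
  | aababba => babba => baaa => baa => ba

aa->a; aab->b; bb->a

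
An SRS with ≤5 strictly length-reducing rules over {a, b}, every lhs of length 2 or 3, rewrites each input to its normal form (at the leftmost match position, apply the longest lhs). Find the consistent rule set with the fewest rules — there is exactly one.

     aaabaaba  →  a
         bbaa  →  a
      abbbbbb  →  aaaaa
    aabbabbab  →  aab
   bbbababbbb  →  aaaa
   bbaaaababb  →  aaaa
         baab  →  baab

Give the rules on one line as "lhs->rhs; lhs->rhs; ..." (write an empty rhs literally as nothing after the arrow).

aba->b; bb->; bba->; bbb->aa

  | aaabaaba => aababa => abba => a
  | bbaa => a
  | abbbbbb => aaabbb => aaaaa
  | aabbabbab => aabbab => aab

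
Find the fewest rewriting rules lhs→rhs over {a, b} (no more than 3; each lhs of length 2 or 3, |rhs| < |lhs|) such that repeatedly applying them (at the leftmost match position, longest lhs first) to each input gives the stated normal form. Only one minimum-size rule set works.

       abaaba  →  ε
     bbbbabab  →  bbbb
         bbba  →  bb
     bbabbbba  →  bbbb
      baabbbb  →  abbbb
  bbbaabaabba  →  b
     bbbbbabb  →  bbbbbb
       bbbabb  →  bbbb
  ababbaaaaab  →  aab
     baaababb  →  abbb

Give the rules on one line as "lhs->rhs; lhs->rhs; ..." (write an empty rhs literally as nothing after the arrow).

  | abaaba => baba => ba => ε
  | bbbbabab => bbbbab => bbbb
  | bbba => bb
  | bbabbbba => bbbbba => bbbb

aba->b; ba->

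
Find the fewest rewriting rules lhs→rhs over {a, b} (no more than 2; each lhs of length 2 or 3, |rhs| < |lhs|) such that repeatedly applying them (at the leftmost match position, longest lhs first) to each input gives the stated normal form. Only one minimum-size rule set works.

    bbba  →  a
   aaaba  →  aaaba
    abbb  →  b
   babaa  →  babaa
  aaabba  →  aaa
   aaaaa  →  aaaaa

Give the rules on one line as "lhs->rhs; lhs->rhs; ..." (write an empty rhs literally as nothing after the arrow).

abb->; bbb->

  | bbba => a
  | aaaba
  | abbb => b
  | babaa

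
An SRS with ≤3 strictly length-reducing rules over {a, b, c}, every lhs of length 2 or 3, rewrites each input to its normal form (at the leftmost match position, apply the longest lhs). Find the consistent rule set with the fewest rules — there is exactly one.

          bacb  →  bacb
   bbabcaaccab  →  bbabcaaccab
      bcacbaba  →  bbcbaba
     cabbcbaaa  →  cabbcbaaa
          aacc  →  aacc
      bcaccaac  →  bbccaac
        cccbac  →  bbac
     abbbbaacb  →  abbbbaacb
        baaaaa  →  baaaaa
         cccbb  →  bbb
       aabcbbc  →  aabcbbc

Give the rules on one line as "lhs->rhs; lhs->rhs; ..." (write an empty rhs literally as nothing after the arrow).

cac->bc; ccc->b

  | bacb
  | bbabcaaccab
  | bcacbaba => bbcbaba
  | cabbcbaaa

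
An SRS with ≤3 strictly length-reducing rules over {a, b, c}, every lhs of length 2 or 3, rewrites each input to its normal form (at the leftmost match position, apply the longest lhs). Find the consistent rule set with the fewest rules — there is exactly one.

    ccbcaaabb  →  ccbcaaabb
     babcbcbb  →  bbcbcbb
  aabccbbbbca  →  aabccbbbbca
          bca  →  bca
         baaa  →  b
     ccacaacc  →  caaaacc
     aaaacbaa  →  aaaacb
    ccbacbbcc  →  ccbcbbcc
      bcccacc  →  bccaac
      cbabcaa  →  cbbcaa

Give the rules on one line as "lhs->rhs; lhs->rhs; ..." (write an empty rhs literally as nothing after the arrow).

  | ccbcaaabb
  | babcbcbb => bbcbcbb
  | aabccbbbbca
  | bca

ba->b; cac->aa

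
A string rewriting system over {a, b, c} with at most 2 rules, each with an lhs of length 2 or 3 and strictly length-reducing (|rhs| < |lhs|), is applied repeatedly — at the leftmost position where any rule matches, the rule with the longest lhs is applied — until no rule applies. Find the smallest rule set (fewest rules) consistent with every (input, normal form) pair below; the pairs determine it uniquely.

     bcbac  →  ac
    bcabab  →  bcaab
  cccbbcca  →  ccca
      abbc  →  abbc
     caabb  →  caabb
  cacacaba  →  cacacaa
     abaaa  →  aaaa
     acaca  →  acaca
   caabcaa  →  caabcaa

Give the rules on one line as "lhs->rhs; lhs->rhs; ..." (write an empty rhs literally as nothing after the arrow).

ba->a; cb->

  | bcbac => bac => ac
  | bcabab => bcaab
  | cccbbcca => ccbcca => ccca
  | abbc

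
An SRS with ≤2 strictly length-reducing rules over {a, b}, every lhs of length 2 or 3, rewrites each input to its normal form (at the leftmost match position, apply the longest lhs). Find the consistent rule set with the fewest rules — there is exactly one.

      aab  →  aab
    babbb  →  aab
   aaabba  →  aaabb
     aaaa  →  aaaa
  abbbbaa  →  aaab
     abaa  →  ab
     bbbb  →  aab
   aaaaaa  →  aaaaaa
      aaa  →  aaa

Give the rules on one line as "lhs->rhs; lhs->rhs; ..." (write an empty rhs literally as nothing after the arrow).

  | aab
  | babbb => bbbb => aab
  | aaabba => aaabb
  | aaaa

ba->b; bbb->aa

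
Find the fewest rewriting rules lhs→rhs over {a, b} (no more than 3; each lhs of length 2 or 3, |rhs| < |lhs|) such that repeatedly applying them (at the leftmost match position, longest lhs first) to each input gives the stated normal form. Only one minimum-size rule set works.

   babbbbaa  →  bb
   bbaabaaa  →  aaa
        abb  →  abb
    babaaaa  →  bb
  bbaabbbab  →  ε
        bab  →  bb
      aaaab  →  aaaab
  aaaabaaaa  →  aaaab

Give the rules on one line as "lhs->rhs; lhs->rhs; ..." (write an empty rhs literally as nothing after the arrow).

ba->b; bbb->

  | babbbbaa => bbbbbaa => bbaa => bba => bb
  | bbaabaaa => bbabaaa => bbbaaa => aaa
  | abb
  | babaaaa => bbaaaa => bbaaa => bbaa => bba => bb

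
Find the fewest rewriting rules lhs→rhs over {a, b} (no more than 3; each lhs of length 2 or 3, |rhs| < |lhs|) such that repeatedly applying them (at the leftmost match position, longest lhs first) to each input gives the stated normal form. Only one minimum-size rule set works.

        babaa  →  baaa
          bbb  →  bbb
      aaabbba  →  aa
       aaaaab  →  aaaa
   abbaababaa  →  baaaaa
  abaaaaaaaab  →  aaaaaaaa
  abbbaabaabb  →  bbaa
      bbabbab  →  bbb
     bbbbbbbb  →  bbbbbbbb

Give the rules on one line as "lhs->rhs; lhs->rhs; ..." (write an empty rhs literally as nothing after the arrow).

  | babaa => baaa
  | bbb
  | aaabbba => aabba => aba => aa
  | aaaaab => aaaa

ab->; aba->aa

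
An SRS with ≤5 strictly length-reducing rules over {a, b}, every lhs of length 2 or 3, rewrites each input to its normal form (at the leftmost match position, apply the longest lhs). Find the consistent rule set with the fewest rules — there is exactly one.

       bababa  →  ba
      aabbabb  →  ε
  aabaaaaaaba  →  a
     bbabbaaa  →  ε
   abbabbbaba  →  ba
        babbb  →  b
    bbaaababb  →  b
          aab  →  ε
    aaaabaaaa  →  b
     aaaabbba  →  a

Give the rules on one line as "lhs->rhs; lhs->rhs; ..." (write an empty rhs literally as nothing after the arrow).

  | bababa => baba => ba
  | aabbabb => bbbabb => babb => bb => ε
  | aabaaaaaaba => bbaaaaaaba => aaaaaaba => aaaaaba => aaaaba => aaaba => aaba => bba => a
  | bbabbaaa => abbaaa => baaa => baa => bb => ε

aa->b; aaa->aa; ab->; bb->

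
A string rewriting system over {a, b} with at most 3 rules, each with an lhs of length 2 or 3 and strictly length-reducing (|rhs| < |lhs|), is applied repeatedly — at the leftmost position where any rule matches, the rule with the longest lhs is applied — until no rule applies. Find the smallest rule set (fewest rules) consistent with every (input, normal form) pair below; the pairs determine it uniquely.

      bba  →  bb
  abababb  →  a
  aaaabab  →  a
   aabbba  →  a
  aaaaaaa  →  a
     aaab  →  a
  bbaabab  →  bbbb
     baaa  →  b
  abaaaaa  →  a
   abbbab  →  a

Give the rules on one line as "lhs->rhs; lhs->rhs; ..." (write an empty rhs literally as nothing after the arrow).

aa->a; ab->a; ba->b

  | bba => bb
  | abababb => aababb => ababb => aabb => abb => ab => a
  | aaaabab => aaabab => aabab => abab => aab => ab => a
  | aabbba => abbba => abba => aba => aa => a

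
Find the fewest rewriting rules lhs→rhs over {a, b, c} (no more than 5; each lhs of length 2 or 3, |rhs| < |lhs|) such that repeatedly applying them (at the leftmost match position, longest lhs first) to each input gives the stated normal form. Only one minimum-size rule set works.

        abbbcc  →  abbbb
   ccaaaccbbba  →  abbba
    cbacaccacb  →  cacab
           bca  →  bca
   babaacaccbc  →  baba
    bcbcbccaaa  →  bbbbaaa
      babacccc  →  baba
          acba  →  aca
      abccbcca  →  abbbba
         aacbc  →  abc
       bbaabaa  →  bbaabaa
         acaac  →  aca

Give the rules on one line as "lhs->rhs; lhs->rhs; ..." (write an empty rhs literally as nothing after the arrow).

  | abbbcc => abbbb
  | ccaaaccbbba => aaaccbbba => aacbbba => abbba
  | cbacaccacb => cacaccacb => cacaacb => cacab
  | bca

aac->a; bcc->bb; cb->c; cc->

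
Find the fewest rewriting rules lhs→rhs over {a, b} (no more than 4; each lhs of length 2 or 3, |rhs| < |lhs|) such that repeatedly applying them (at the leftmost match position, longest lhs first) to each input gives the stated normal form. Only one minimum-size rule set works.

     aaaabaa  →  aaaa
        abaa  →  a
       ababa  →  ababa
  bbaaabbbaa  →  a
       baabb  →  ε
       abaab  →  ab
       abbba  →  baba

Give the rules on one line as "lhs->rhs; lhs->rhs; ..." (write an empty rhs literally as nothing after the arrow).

  | aaaabaa => aaaa
  | abaa => a
  | ababa
  | bbaaabbbaa => aaabbbaa => abbaa => baaa => a

aab->; abb->ba; baa->; bb->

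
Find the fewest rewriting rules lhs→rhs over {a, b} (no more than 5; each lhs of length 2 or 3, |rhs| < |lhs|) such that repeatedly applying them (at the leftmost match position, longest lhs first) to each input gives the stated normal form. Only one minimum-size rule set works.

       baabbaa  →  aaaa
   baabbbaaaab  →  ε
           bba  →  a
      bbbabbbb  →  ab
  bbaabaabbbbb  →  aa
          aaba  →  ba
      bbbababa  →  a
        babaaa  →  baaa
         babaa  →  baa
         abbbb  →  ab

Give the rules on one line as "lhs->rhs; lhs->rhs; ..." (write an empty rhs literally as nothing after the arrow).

  | baabbaa => bbbaa => aaaa
  | baabbbaaaab => bbbbaaaab => aabaaaab => baaaab => baab => bb => ε
  | bba => a
  | bbbabbbb => aaabbbb => abbbb => aaab => ab

aab->b; aba->a; bb->; bbb->aa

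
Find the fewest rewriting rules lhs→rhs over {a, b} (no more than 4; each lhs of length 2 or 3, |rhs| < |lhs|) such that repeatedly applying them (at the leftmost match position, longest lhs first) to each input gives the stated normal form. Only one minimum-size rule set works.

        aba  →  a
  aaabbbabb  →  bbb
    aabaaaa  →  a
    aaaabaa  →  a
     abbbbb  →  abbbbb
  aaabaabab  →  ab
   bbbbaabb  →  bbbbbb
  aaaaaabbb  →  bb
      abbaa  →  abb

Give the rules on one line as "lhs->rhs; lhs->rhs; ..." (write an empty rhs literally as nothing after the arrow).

  | aba => a
  | aaabbbabb => aabbbabb => bbabb => bbb
  | aabaaaa => aaaa => aaa => aa => a
  | aaaabaa => aaabaa => aabaa => aa => a

aa->a; aab->; ba->; baa->b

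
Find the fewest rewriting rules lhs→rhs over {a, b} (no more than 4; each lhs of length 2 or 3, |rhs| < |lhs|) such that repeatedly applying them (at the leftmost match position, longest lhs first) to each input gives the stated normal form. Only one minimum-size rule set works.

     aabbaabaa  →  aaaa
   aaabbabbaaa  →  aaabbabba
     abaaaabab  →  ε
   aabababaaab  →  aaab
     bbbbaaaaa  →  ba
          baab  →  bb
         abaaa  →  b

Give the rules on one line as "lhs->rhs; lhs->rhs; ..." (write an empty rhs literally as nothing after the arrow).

  | aabbaabaa => aabbbaa => aaaa
  | aaabbabbaaa => aaabbabba
  | abaaaabab => baaabab => babab => bbb => ε
  | aabababaaab => abbabaaab => abbbaab => aaab

aba->b; baa->b; bbb->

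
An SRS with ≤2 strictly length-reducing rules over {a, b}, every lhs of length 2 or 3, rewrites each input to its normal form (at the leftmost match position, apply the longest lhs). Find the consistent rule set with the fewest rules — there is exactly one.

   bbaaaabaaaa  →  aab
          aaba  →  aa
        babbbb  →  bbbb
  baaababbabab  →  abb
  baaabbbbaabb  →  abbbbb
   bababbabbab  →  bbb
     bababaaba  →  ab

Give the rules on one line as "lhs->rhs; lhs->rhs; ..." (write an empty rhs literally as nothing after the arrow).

ba->; baa->ab

  | bbaaaabaaaa => babaabaaaa => baabaaaa => abbaaaa => ababaa => abaa => aab
  | aaba => aa
  | babbbb => bbbb
  | baaababbabab => abababbabab => ababbabab => abbabab => abbab => abb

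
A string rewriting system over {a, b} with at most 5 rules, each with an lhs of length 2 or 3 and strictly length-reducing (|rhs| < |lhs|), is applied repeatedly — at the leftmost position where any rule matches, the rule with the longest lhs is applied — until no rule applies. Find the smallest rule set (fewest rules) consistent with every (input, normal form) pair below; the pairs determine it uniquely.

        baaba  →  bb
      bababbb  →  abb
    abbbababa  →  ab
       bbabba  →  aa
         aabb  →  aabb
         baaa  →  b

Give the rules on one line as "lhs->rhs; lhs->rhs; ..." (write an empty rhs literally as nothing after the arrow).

  | baaba => baba => bba => bb
  | bababbb => bbabbb => bbbbb => abb
  | abbbababa => aaababa => abbaba => abbba => aaa => ab
  | bbabba => bbbba => aba => aa

aaa->ab; aba->aa; ba->b; bbb->a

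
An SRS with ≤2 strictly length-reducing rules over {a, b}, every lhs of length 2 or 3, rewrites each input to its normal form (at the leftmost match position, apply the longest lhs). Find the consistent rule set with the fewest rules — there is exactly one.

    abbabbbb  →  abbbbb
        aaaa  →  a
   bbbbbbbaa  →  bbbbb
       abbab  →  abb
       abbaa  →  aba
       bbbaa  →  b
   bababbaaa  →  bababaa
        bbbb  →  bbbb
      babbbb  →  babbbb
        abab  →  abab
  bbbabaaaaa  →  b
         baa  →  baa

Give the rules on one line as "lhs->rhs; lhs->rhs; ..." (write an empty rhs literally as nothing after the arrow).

aaa->; bba->b

  | abbabbbb => abbbbb
  | aaaa => a
  | bbbbbbbaa => bbbbbba => bbbbb
  | abbab => abb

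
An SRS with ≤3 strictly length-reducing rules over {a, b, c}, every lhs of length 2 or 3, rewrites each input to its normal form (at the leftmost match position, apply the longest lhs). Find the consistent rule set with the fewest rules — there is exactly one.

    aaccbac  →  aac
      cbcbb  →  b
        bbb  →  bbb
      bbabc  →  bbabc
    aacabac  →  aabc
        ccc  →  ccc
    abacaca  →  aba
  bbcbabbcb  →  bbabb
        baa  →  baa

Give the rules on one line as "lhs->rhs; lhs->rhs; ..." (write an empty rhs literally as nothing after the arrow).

ca->; cab->bc; cb->

  | aaccbac => aacac => aac
  | cbcbb => cbb => b
  | bbb
  | bbabc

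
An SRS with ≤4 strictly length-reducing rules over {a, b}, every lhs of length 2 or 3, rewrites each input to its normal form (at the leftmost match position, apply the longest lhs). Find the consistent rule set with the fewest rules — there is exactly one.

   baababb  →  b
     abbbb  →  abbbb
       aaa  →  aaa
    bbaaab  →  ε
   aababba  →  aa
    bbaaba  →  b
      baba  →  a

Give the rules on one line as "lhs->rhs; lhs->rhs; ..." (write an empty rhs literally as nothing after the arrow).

  | baababb => babb => b
  | abbbb
  | aaa
  | bbaaab => bab => ε

ba->; baa->; bab->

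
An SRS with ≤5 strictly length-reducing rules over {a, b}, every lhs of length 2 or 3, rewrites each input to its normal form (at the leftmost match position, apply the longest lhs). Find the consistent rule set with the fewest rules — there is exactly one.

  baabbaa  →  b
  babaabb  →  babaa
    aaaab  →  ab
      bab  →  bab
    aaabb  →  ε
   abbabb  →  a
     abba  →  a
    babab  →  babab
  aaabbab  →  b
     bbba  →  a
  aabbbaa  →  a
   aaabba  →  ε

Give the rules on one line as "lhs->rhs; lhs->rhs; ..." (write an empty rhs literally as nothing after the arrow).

aaa->; bb->; bba->; bbb->

  | baabbaa => baaa => b
  | babaabb => babaa
  | aaaab => ab
  | bab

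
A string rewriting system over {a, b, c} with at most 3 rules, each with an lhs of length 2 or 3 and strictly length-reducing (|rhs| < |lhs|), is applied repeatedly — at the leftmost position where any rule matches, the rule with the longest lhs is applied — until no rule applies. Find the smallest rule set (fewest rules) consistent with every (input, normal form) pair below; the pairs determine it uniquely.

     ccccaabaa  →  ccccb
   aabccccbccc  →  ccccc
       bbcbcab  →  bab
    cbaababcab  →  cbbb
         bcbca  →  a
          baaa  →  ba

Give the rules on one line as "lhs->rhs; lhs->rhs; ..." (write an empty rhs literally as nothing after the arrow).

  | ccccaabaa => ccccbaa => ccccb
  | aabccccbccc => bccccbccc => cccbccc => ccccc
  | bbcbcab => bbcab => bab
  | cbaababcab => cbbabcab => cbbaab => cbbb

aa->; bc->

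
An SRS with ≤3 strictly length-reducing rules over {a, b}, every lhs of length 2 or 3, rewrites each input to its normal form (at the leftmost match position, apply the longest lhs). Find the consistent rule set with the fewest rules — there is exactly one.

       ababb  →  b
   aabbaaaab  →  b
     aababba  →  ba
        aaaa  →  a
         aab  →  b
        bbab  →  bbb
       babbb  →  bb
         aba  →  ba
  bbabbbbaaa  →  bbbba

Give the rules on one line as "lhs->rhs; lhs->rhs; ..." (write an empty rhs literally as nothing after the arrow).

  | ababb => babb => b
  | aabbaaaab => abbaaaab => aaaab => aaab => aab => ab => b
  | aababba => ababba => babba => ba
  | aaaa => aaa => aa => a

aa->a; ab->b; abb->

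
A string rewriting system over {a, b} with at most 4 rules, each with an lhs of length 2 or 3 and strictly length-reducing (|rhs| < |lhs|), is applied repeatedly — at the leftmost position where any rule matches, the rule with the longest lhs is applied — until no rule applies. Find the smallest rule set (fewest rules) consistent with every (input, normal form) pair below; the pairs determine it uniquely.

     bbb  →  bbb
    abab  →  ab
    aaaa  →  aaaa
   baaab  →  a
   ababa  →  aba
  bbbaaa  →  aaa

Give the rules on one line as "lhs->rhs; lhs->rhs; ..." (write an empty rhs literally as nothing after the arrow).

aab->; baa->aa; bab->b

  | bbb
  | abab => ab
  | aaaa
  | baaab => aaab => a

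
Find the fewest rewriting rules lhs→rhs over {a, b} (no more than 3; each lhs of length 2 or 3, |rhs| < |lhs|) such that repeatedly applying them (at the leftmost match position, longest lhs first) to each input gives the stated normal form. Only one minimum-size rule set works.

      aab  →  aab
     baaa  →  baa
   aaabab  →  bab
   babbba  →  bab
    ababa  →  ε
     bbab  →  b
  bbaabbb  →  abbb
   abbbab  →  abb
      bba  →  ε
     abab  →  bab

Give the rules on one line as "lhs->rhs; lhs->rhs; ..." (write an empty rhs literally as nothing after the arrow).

  | aab
  | baaa => baa
  | aaabab => aabab => abab => bab
  | babbba => bab

aaa->aa; aba->ba; bba->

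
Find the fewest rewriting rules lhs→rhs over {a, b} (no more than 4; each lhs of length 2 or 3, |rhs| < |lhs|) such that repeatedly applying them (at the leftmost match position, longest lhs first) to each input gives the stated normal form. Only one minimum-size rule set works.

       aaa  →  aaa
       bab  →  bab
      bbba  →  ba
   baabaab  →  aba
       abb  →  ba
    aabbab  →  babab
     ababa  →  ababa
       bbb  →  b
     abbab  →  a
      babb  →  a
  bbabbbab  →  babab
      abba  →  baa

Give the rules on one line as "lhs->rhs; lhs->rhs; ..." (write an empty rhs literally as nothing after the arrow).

aab->ba; abb->ba; bb->

  | aaa
  | bab
  | bbba => ba
  | baabaab => bbaaab => aaab => aba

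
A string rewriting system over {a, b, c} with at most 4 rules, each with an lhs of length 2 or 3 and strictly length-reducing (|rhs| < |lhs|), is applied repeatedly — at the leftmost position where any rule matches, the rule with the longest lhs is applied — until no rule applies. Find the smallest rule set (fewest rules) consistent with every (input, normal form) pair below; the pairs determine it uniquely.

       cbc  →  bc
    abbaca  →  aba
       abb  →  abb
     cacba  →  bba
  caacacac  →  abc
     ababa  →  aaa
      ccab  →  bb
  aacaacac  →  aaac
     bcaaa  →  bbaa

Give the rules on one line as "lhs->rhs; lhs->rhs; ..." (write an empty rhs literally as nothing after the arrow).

  | cbc => bc
  | abbaca => abbab => aba
  | abb
  | cacba => bcba => bba

bab->a; ca->b; cb->b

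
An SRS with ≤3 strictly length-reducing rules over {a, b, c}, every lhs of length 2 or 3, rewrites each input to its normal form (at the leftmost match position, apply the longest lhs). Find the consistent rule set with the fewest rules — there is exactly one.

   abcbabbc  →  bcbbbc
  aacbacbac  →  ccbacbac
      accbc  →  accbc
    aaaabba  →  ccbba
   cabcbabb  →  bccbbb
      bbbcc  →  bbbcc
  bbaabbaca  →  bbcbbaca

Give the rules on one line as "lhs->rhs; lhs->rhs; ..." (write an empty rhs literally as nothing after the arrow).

  | abcbabbc => bcbabbc => bcbbbc
  | aacbacbac => ccbacbac
  | accbc
  | aaaabba => caabba => ccbba

aa->c; ab->b; cab->bc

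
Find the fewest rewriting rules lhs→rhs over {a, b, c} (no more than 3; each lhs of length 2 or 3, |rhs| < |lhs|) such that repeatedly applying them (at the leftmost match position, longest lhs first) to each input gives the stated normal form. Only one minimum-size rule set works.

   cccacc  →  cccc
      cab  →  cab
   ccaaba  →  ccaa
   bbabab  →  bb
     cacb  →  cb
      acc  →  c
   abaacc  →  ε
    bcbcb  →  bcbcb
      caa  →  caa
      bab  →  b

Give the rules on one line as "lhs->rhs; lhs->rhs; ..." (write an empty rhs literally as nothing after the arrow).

  | cccacc => cccc
  | cab
  | ccaaba => ccaa
  | bbabab => bbab => bb

ac->; ba->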